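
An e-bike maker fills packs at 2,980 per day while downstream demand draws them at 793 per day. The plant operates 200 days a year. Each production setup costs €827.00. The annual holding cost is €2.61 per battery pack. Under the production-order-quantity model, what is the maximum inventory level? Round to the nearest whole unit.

I_max ≈ 8,588 packs

Annual demand D = 793 × 200 = 158,600.
Production build-up factor (1 − d/p) = 1 − 793/2,980 = 0.7339.
Q* = √(2DS / (H(1 − d/p))) = √(2 × 158,600 × 827 / (2.61 × 0.7339)).
= √(262,324,400 / 1.9155) ≈ 11702.613.
Maximum inventory = Q*(1 − d/p) = 11702.613 × 0.7339 ≈ 8588.461.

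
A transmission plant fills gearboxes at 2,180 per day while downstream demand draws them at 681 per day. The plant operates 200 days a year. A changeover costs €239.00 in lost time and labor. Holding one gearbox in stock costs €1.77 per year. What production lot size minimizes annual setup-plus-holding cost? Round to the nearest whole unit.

Annual demand D = 681 × 200 = 136,200.
Production build-up factor (1 − d/p) = 1 − 681/2,180 = 0.6876.
Q* = √(2DS / (H(1 − d/p))) = √(2 × 136,200 × 239 / (1.77 × 0.6876)).
= √(65,103,600 / 1.2171) ≈ 7313.804.

Q* ≈ 7,314 gearboxes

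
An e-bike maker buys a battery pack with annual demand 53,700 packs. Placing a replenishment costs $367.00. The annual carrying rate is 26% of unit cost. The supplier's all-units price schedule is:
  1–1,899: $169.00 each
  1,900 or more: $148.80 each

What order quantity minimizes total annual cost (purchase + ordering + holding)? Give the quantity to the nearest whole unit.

Holding cost per unit per year at price C is H = 0.26·C.
Candidates are each tier's EOQ (if it falls in that tier) and each price-break quantity.
EOQ at $169.00 = 947.1 (feasible in tier 1): TC = 53,700×$169.00 + (53,700/947.1)×367 + (947.1/2)×0.26×$169.00 = $9,116,916.47.
EOQ at $148.80 = 1009.4 < 1900, so use break Q=1900: TC = 53,700×$148.80 + (53,700/1900.0)×367 + (1900.0/2)×0.26×$148.80 = $8,037,686.18.
Lowest total cost is $8,037,686.18 at Q = 1900.0.

Q* ≈ 1,900 packs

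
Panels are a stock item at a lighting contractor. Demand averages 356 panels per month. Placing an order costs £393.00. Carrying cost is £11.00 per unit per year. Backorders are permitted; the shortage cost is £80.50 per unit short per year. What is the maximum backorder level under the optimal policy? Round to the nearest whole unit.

S* ≈ 71 panels

Annual demand D = 356 × 12 = 4,272.
With planned backorders, Q* = √(2DS/H) · √((H+B)/B).
√(2DS/H) = √(2 × 4,272 × 393 / 11) = 552.498.
√((H+B)/B) = √((11+80.5)/80.5) = 1.0661.
Q* ≈ 589.038.
S* = Q* · H/(H+B) = 589.038 × 11/91.5 ≈ 70.813.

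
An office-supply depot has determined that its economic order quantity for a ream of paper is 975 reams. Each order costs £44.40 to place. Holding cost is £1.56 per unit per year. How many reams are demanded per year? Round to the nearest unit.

D ≈ 16,700 reams per year

Squaring Q* = √(2DS/H) gives Q*² = 2DS/H.
From Q* = √(2DS/H): D = Q*²H / (2S) = 975² × 1.56 / (2 × 44.4) = 16700.169.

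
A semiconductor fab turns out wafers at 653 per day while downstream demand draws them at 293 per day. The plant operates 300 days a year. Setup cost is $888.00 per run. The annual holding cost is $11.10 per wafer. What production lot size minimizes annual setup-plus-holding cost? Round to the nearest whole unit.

Annual demand D = 293 × 300 = 87,900.
Production build-up factor (1 − d/p) = 1 − 293/653 = 0.5513.
Q* = √(2DS / (H(1 − d/p))) = √(2 × 87,900 × 888 / (11.1 × 0.5513)).
= √(156,110,400 / 6.1194) ≈ 5050.795.

Q* ≈ 5,051 wafers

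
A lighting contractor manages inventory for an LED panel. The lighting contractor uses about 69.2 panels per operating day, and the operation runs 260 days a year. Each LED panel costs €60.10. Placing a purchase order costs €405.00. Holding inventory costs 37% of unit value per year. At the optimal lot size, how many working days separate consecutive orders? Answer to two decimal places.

T ≈ 11.70 days

Annual demand D = 69.2 × 260 = 17,992.
Holding cost H = 0.37 × €60.10 = €22.2370 per unit per year.
EOQ = √(2DS/H) = √(2 × 17,992 × 405 / 22.237) ≈ 809.55.
Cycle time = Q*/D × 260 = 809.55 / 17,992 × 260 ≈ 11.699 days.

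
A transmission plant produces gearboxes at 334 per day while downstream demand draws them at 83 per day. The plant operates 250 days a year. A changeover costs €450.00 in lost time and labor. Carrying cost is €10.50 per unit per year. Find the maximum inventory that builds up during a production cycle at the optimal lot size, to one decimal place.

Annual demand D = 83 × 250 = 20,750.
Production build-up factor (1 − d/p) = 1 − 83/334 = 0.7515.
Q* = √(2DS / (H(1 − d/p))) = √(2 × 20,750 × 450 / (10.5 × 0.7515)).
= √(18,675,000 / 7.8907) ≈ 1538.410.
Maximum inventory = Q*(1 − d/p) = 1538.410 × 0.7515 ≈ 1156.110.

I_max ≈ 1,156.1 gearboxes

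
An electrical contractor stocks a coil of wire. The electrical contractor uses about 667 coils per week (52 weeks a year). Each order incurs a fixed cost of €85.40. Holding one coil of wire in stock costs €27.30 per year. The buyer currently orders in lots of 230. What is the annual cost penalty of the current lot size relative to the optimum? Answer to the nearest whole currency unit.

Annual demand D = 667 × 52 = 34,684.
EOQ = √(2DS/H) = √(2 × 34,684 × 85.4 / 27.3) ≈ 465.83.
Cost at Q* = (D/Q*)S + (Q*/2)H = √(2DSH) ≈ €12,717.15.
Cost at Q = 230: (34,684/230)×85.4 + (230/2)×27.3 = €12,878.32 + €3,139.50 = €16,017.82.
Excess = €16,017.82 − €12,717.15 = €3,300.67.

Extra cost ≈ €3,301 per year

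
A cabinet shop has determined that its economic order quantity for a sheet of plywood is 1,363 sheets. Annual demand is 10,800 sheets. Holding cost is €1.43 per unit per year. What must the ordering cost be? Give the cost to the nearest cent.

Invert the EOQ relation Q*² = 2DS/H.
From Q* = √(2DS/H): S = Q*²H / (2D) = 1,363² × 1.43 / (2 × 10,800) = 122.9912.

S ≈ €122.99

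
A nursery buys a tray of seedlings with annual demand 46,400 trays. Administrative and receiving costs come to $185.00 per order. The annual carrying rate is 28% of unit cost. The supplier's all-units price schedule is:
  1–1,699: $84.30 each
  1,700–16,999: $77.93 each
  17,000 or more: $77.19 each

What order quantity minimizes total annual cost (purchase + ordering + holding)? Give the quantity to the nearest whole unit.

Q* ≈ 1,700 trays

Holding cost per unit per year at price C is H = 0.28·C.
For each price level, check whether its EOQ is feasible; otherwise the best quantity at that price is the breakpoint.
EOQ at $84.30 = 852.8 (feasible in tier 1): TC = 46,400×$84.30 + (46,400/852.8)×185 + (852.8/2)×0.28×$84.30 = $3,931,650.41.
EOQ at $77.93 = 887.0 < 1700, so use break Q=1700: TC = 46,400×$77.93 + (46,400/1700.0)×185 + (1700.0/2)×0.28×$77.93 = $3,639,548.75.
EOQ at $77.19 = 891.3 < 17000, so use break Q=17000: TC = 46,400×$77.19 + (46,400/17000.0)×185 + (17000.0/2)×0.28×$77.19 = $3,765,833.14.
Lowest total cost is $3,639,548.75 at Q = 1700.0.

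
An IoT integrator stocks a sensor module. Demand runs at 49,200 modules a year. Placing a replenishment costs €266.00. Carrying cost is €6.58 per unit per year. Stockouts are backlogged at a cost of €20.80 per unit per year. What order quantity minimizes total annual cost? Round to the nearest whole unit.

Q* ≈ 2,288 modules

With planned backorders, Q* = √(2DS/H) · √((H+B)/B).
√(2DS/H) = √(2 × 49,200 × 266 / 6.58) = 1994.460.
√((H+B)/B) = √((6.58+20.8)/20.8) = 1.1473.
Q* ≈ 2288.287.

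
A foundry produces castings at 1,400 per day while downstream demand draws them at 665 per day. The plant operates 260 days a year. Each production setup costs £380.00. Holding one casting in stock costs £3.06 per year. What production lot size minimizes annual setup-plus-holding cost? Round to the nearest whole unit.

Q* ≈ 9,044 castings

Annual demand D = 665 × 260 = 172,900.
Production build-up factor (1 − d/p) = 1 − 665/1,400 = 0.5250.
Q* = √(2DS / (H(1 − d/p))) = √(2 × 172,900 × 380 / (3.06 × 0.5250)).
= √(131,404,000 / 1.6065) ≈ 9044.070.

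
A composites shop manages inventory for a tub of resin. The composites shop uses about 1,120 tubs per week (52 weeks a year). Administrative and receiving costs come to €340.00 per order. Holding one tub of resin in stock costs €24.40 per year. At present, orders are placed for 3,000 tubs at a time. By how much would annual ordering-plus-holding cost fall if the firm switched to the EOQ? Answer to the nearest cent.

Extra cost ≈ €12,114.88 per year

Annual demand D = 1,120 × 52 = 58,240.
EOQ = √(2DS/H) = √(2 × 58,240 × 340 / 24.4) ≈ 1274.00.
Cost at Q* = (D/Q*)S + (Q*/2)H = √(2DSH) ≈ €31,085.66.
Cost at Q = 3,000: (58,240/3,000)×340 + (3,000/2)×24.4 = €6,600.53 + €36,600.00 = €43,200.53.
Excess = €43,200.53 − €31,085.66 = €12,114.88.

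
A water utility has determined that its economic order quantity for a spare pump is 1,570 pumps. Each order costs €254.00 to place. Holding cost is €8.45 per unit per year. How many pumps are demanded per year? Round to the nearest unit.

The basic EOQ model gives Q* = √(2DS/H); rearrange for the unknown.
From Q* = √(2DS/H): D = Q*²H / (2S) = 1,570² × 8.45 / (2 × 254) = 41000.797.

D ≈ 41,001 pumps per year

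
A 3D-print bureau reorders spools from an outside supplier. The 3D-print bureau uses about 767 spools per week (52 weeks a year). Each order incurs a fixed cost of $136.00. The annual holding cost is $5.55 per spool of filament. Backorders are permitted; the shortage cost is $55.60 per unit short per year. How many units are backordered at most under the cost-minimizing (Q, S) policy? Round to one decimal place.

S* ≈ 133.1 spools

Annual demand D = 767 × 52 = 39,884.
With planned backorders, Q* = √(2DS/H) · √((H+B)/B).
√(2DS/H) = √(2 × 39,884 × 136 / 5.55) = 1398.097.
√((H+B)/B) = √((5.55+55.6)/55.6) = 1.0487.
Q* ≈ 1466.217.
S* = Q* · H/(H+B) = 1466.217 × 5.55/61.15 ≈ 133.074.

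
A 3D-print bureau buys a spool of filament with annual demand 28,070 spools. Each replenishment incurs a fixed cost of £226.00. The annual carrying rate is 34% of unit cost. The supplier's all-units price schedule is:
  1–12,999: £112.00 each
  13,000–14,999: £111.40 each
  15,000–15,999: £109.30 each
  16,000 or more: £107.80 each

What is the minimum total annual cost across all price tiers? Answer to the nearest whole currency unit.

TC* ≈ £3,165,821

Holding cost per unit per year at price C is H = 0.34·C.
Evaluate total cost at each tier's feasible EOQ or, if the EOQ is below the tier, at the tier's minimum quantity.
EOQ at £112.00 = 577.2 (feasible in tier 1): TC = 28,070×£112.00 + (28,070/577.2)×226 + (577.2/2)×0.34×£112.00 = £3,165,820.57.
EOQ at £111.40 = 578.8 < 13000, so use break Q=13000: TC = 28,070×£111.40 + (28,070/13000.0)×226 + (13000.0/2)×0.34×£111.40 = £3,373,679.99.
EOQ at £109.30 = 584.3 < 15000, so use break Q=15000: TC = 28,070×£109.30 + (28,070/15000.0)×226 + (15000.0/2)×0.34×£109.30 = £3,347,188.92.
EOQ at £107.80 = 588.4 < 16000, so use break Q=16000: TC = 28,070×£107.80 + (28,070/16000.0)×226 + (16000.0/2)×0.34×£107.80 = £3,319,558.49.
Lowest total cost among the candidates is at Q = 577.2.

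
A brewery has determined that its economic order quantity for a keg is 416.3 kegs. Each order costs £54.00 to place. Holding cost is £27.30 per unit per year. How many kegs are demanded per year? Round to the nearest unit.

Invert the EOQ relation Q*² = 2DS/H.
From Q* = √(2DS/H): D = Q*²H / (2S) = 416.3² × 27.3 / (2 × 54) = 43807.827.

D ≈ 43,808 kegs per year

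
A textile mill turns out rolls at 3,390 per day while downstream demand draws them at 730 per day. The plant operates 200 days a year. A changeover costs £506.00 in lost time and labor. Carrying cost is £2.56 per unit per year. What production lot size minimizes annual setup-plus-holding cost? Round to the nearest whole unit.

Q* ≈ 8,576 rolls

Annual demand D = 730 × 200 = 146,000.
Production build-up factor (1 − d/p) = 1 − 730/3,390 = 0.7847.
Q* = √(2DS / (H(1 − d/p))) = √(2 × 146,000 × 506 / (2.56 × 0.7847)).
= √(147,752,000 / 2.0087) ≈ 8576.414.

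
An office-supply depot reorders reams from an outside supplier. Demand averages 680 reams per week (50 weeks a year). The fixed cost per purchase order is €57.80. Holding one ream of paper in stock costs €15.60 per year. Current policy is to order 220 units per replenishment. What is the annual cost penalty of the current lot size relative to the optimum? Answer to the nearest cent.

Extra cost ≈ €2,818.39 per year

Annual demand D = 680 × 50 = 34,000.
EOQ = √(2DS/H) = √(2 × 34,000 × 57.8 / 15.6) ≈ 501.94.
Cost at Q* = (D/Q*)S + (Q*/2)H = √(2DSH) ≈ €7,830.34.
Cost at Q = 220: (34,000/220)×57.8 + (220/2)×15.6 = €8,932.73 + €1,716.00 = €10,648.73.
Excess = €10,648.73 − €7,830.34 = €2,818.39.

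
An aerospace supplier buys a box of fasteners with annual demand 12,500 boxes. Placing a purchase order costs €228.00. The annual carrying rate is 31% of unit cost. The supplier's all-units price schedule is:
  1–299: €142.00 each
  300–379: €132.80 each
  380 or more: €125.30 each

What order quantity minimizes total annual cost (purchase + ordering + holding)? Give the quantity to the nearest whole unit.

Q* ≈ 383 boxes

Holding cost per unit per year at price C is H = 0.31·C.
Candidates are each tier's EOQ (if it falls in that tier) and each price-break quantity.
Tier 1 (€142.00): EOQ = 359.8 exceeds tier's upper bound 299, so this tier is dominated.
EOQ at €132.80 = 372.1 (feasible in tier 2): TC = 12,500×€132.80 + (12,500/372.1)×228 + (372.1/2)×0.31×€132.80 = €1,675,318.54.
EOQ at €125.30 = 383.1 (feasible in tier 3): TC = 12,500×€125.30 + (12,500/383.1)×228 + (383.1/2)×0.31×€125.30 = €1,581,129.69.
Lowest total cost is €1,581,129.69 at Q = 383.1.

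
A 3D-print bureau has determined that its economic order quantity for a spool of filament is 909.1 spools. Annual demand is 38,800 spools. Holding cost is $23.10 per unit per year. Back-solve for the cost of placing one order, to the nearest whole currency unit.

The basic EOQ model gives Q* = √(2DS/H); rearrange for the unknown.
From Q* = √(2DS/H): S = Q*²H / (2D) = 909.1² × 23.1 / (2 × 38,800) = 246.0218.

S ≈ $246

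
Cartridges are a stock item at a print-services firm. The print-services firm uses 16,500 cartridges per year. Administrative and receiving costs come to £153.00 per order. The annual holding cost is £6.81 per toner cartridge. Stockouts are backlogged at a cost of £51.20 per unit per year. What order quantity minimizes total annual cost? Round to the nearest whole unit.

Q* ≈ 917 cartridges

With planned backorders, Q* = √(2DS/H) · √((H+B)/B).
√(2DS/H) = √(2 × 16,500 × 153 / 6.81) = 861.052.
√((H+B)/B) = √((6.81+51.2)/51.2) = 1.0644.
Q* ≈ 916.528.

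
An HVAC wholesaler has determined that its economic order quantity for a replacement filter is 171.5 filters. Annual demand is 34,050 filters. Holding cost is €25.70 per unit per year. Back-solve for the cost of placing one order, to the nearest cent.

The basic EOQ model gives Q* = √(2DS/H); rearrange for the unknown.
From Q* = √(2DS/H): S = Q*²H / (2D) = 171.5² × 25.7 / (2 × 34,050) = 11.0998.

S ≈ €11.10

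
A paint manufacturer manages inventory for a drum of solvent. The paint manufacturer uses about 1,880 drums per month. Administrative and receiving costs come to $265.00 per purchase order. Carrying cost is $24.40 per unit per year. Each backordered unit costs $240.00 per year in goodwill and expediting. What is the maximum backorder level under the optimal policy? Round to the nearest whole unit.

S* ≈ 68 drums

Annual demand D = 1,880 × 12 = 22,560.
With planned backorders, Q* = √(2DS/H) · √((H+B)/B).
√(2DS/H) = √(2 × 22,560 × 265 / 24.4) = 700.023.
√((H+B)/B) = √((24.4+240)/240) = 1.0496.
Q* ≈ 734.747.
S* = Q* · H/(H+B) = 734.747 × 24.4/264.4 ≈ 67.806.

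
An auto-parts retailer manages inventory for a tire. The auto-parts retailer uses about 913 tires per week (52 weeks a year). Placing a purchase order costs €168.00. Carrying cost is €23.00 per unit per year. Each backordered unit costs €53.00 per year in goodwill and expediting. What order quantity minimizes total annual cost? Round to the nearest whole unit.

Annual demand D = 913 × 52 = 47,476.
With planned backorders, Q* = √(2DS/H) · √((H+B)/B).
√(2DS/H) = √(2 × 47,476 × 168 / 23) = 832.804.
√((H+B)/B) = √((23+53)/53) = 1.1975.
Q* ≈ 997.267.

Q* ≈ 997 tires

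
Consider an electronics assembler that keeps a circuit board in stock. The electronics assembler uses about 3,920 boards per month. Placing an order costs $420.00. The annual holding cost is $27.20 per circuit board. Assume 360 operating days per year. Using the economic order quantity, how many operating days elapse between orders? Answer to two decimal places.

Annual demand D = 3,920 × 12 = 47,040.
Q* = √(2DS/H) = √(2 × 47,040 × 420 / 27.2) ≈ 1205.28.
Cycle time = Q*/D × 360 = 1205.28 / 47,040 × 360 ≈ 9.224 days.

T ≈ 9.22 days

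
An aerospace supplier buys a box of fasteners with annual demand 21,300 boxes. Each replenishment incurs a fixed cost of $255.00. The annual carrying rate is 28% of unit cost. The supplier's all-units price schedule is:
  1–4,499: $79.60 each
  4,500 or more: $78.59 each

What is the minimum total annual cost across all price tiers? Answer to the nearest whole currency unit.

TC* ≈ $1,711,040

Holding cost per unit per year at price C is H = 0.28·C.
Evaluate total cost at each tier's feasible EOQ or, if the EOQ is below the tier, at the tier's minimum quantity.
EOQ at $79.60 = 698.1 (feasible in tier 1): TC = 21,300×$79.60 + (21,300/698.1)×255 + (698.1/2)×0.28×$79.60 = $1,711,040.03.
EOQ at $78.59 = 702.6 < 4500, so use break Q=4500: TC = 21,300×$78.59 + (21,300/4500.0)×255 + (4500.0/2)×0.28×$78.59 = $1,724,685.70.
Lowest total cost among the candidates is at Q = 698.1.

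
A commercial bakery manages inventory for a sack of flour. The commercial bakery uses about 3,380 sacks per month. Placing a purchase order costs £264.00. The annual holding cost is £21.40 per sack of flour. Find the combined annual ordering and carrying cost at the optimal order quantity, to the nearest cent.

TC* ≈ £21,407.84

Annual demand D = 3,380 × 12 = 40,560.
EOQ = √(2DS/H) = √(2 × 40,560 × 264 / 21.4) ≈ 1000.37.
At the optimum the two cost components are equal, so total cost = 2·(Q*/2)H = Q*·H.
Minimum total = √(2DSH) = √(2 × 40,560 × 264 × 21.4) ≈ 21407.839.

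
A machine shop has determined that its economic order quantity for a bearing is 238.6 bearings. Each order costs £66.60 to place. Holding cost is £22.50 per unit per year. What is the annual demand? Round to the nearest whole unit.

D ≈ 9,617 bearings per year

The basic EOQ model gives Q* = √(2DS/H); rearrange for the unknown.
From Q* = √(2DS/H): D = Q*²H / (2S) = 238.6² × 22.5 / (2 × 66.6) = 9616.547.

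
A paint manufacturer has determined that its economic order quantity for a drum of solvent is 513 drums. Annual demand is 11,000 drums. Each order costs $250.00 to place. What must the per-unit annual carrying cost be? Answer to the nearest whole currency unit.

Invert the EOQ relation Q*² = 2DS/H.
From Q* = √(2DS/H): H = 2DS / Q*² = 2 × 11,000 × 250 / 513² = 20.8991.

H ≈ $21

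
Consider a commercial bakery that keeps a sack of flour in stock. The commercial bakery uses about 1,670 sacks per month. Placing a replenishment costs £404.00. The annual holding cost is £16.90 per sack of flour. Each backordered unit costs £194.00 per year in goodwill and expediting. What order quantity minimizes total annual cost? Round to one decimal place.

Q* ≈ 1,020.6 sacks

Annual demand D = 1,670 × 12 = 20,040.
With planned backorders, Q* = √(2DS/H) · √((H+B)/B).
√(2DS/H) = √(2 × 20,040 × 404 / 16.9) = 978.839.
√((H+B)/B) = √((16.9+194)/194) = 1.0426.
Q* ≈ 1020.584.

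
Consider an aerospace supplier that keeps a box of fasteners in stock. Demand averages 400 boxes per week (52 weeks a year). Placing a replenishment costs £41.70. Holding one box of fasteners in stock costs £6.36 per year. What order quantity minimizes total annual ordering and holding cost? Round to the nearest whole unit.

Annual demand D = 400 × 52 = 20,800.
EOQ = √(2DS / H) = √(2 × 20,800 × 41.7 / 6.36).
= √(1,734,720 / 6.36) = √272,754.717 ≈ 522.259.

Q* ≈ 522 boxes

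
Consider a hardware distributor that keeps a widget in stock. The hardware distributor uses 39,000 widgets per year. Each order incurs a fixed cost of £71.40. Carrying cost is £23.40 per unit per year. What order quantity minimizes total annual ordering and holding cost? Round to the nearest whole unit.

EOQ = √(2DS / H) = √(2 × 39,000 × 71.4 / 23.4).
= √(5,569,200 / 23.4) = √238,000 ≈ 487.852.

Q* ≈ 488 widgets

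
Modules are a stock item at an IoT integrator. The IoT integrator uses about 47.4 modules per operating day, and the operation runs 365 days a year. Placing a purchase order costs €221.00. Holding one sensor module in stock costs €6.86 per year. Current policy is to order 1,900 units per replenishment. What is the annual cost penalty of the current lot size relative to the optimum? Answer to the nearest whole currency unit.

Annual demand D = 47.4 × 365 = 17,301.
EOQ = √(2DS/H) = √(2 × 17,301 × 221 / 6.86) ≈ 1055.81.
Cost at Q* = (D/Q*)S + (Q*/2)H = √(2DSH) ≈ €7,242.84.
Cost at Q = 1,900: (17,301/1,900)×221 + (1,900/2)×6.86 = €2,012.38 + €6,517.00 = €8,529.38.
Excess = €8,529.38 − €7,242.84 = €1,286.54.

Extra cost ≈ €1,287 per year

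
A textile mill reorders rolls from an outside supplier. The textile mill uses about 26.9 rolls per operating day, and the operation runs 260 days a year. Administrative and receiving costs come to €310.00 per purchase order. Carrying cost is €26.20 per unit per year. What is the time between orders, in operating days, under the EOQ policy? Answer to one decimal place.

Annual demand D = 26.9 × 260 = 6,994.
Q* = √(2DS/H) = √(2 × 6,994 × 310 / 26.2) ≈ 406.83.
Cycle time = Q*/D × 260 = 406.83 / 6,994 × 260 ≈ 15.124 days.

T ≈ 15.1 days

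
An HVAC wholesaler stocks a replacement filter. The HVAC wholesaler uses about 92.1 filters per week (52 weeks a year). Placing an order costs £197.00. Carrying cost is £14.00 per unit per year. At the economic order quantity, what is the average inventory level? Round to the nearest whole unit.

Average inventory ≈ 184 filters

Annual demand D = 92.1 × 52 = 4,789.2.
EOQ = √(2DS/H) = √(2 × 4,789.2 × 197 / 14) ≈ 367.13.
Average inventory = Q*/2 ≈ 367.13 / 2 = 183.563.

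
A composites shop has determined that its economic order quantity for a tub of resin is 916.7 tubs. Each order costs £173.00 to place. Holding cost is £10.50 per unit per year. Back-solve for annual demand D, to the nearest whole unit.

D ≈ 25,502 tubs per year

Squaring Q* = √(2DS/H) gives Q*² = 2DS/H.
From Q* = √(2DS/H): D = Q*²H / (2S) = 916.7² × 10.5 / (2 × 173) = 25501.614.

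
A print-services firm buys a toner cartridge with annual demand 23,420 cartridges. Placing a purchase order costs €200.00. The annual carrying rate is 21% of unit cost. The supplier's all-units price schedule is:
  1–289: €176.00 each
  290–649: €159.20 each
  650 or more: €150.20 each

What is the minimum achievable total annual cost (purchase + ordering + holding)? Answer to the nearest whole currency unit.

Holding cost per unit per year at price C is H = 0.21·C.
Evaluate total cost at each tier's feasible EOQ or, if the EOQ is below the tier, at the tier's minimum quantity.
Tier 1 (€176.00): EOQ = 503.5 exceeds tier's upper bound 289, so this tier is dominated.
EOQ at €159.20 = 529.3 (feasible in tier 2): TC = 23,420×€159.20 + (23,420/529.3)×200 + (529.3/2)×0.21×€159.20 = €3,746,161.20.
EOQ at €150.20 = 545.0 < 650, so use break Q=650: TC = 23,420×€150.20 + (23,420/650.0)×200 + (650.0/2)×0.21×€150.20 = €3,535,141.30.
Lowest total cost among the candidates is at Q = 650.0.

TC* ≈ €3,535,141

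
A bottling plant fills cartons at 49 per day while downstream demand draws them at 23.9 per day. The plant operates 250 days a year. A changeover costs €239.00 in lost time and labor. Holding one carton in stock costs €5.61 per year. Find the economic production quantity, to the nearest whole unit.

Q* ≈ 997 cartons

Annual demand D = 23.9 × 250 = 5,975.
Production build-up factor (1 − d/p) = 1 − 23.9/49 = 0.5122.
Q* = √(2DS / (H(1 − d/p))) = √(2 × 5,975 × 239 / (5.61 × 0.5122)).
= √(2,856,050 / 2.8737) ≈ 996.925.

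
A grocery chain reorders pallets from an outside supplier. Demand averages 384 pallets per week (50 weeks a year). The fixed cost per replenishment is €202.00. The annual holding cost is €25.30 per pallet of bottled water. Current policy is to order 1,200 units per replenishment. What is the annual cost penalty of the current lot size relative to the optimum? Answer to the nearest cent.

Annual demand D = 384 × 50 = 19,200.
EOQ = √(2DS/H) = √(2 × 19,200 × 202 / 25.3) ≈ 553.71.
Cost at Q* = (D/Q*)S + (Q*/2)H = √(2DSH) ≈ €14,008.82.
Cost at Q = 1,200: (19,200/1,200)×202 + (1,200/2)×25.3 = €3,232.00 + €15,180.00 = €18,412.00.
Excess = €18,412.00 − €14,008.82 = €4,403.18.

Extra cost ≈ €4,403.18 per year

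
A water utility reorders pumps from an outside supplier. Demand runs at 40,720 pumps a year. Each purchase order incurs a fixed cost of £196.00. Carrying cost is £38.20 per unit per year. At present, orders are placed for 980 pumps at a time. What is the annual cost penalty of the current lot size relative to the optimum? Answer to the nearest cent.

EOQ = √(2DS/H) = √(2 × 40,720 × 196 / 38.2) ≈ 646.42.
Cost at Q* = (D/Q*)S + (Q*/2)H = √(2DSH) ≈ £24,693.27.
Cost at Q = 980: (40,720/980)×196 + (980/2)×38.2 = £8,144.00 + £18,718.00 = £26,862.00.
Excess = £26,862.00 − £24,693.27 = £2,168.73.

Extra cost ≈ £2,168.73 per year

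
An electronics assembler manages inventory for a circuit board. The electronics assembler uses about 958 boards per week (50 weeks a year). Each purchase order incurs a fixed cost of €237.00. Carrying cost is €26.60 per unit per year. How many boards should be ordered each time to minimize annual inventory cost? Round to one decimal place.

Annual demand D = 958 × 50 = 47,900.
EOQ = √(2DS / H) = √(2 × 47,900 × 237 / 26.6).
= √(22,704,600 / 26.6) = √853,556.391 ≈ 923.881.

Q* ≈ 923.9 boards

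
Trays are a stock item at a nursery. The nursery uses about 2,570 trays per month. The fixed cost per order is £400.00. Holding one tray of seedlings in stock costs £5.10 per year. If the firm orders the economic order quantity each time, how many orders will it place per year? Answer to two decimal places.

Annual demand D = 2,570 × 12 = 30,840.
Q* = √(2DS/H) = √(2 × 30,840 × 400 / 5.1) ≈ 2199.47.
Orders per year = D / Q* = 30,840 / 2199.47 ≈ 14.022.

N ≈ 14.02 orders per year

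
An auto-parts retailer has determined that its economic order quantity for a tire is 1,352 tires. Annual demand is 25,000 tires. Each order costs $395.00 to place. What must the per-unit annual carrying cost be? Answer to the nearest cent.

Squaring Q* = √(2DS/H) gives Q*² = 2DS/H.
From Q* = √(2DS/H): H = 2DS / Q*² = 2 × 25,000 × 395 / 1,352² = 10.8047.

H ≈ $10.80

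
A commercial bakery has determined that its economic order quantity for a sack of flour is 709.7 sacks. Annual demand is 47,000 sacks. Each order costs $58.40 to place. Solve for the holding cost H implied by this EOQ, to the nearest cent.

The basic EOQ model gives Q* = √(2DS/H); rearrange for the unknown.
From Q* = √(2DS/H): H = 2DS / Q*² = 2 × 47,000 × 58.4 / 709.7² = 10.8991.

H ≈ $10.90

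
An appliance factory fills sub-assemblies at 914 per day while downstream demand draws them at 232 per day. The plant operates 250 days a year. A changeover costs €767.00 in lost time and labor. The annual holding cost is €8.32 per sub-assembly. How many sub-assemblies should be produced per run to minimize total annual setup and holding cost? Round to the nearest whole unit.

Q* ≈ 3,786 sub-assemblies

Annual demand D = 232 × 250 = 58,000.
Production build-up factor (1 − d/p) = 1 − 232/914 = 0.7462.
Q* = √(2DS / (H(1 − d/p))) = √(2 × 58,000 × 767 / (8.32 × 0.7462)).
= √(88,972,000 / 6.2081) ≈ 3785.698.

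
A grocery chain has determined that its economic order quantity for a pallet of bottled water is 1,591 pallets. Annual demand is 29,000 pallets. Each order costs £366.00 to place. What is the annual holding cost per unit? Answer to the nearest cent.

The basic EOQ model gives Q* = √(2DS/H); rearrange for the unknown.
From Q* = √(2DS/H): H = 2DS / Q*² = 2 × 29,000 × 366 / 1,591² = 8.3863.

H ≈ £8.39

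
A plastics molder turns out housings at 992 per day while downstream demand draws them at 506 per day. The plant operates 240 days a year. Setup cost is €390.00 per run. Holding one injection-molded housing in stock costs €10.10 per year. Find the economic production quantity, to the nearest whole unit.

Q* ≈ 4,375 housings

Annual demand D = 506 × 240 = 121,440.
Production build-up factor (1 − d/p) = 1 − 506/992 = 0.4899.
Q* = √(2DS / (H(1 − d/p))) = √(2 × 121,440 × 390 / (10.1 × 0.4899)).
= √(94,723,200 / 4.9482) ≈ 4375.273.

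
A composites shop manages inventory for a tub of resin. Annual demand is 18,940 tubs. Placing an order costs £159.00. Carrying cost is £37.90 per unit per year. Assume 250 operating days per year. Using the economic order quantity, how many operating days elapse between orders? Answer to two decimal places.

T ≈ 5.26 days

The optimal lot size = √(2DS/H) = √(2 × 18,940 × 159 / 37.9) ≈ 398.64.
Cycle time = Q*/D × 250 = 398.64 / 18,940 × 250 ≈ 5.262 days.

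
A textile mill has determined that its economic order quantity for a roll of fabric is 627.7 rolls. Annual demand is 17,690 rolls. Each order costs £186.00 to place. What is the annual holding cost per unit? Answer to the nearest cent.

Squaring Q* = √(2DS/H) gives Q*² = 2DS/H.
From Q* = √(2DS/H): H = 2DS / Q*² = 2 × 17,690 × 186 / 627.7² = 16.7019.

H ≈ £16.70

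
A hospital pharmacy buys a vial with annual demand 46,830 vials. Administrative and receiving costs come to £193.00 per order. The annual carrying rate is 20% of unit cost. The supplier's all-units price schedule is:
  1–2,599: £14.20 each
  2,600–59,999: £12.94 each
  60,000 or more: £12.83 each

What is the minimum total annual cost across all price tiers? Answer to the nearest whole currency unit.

TC* ≈ £612,820

Holding cost per unit per year at price C is H = 0.20·C.
For each price level, check whether its EOQ is feasible; otherwise the best quantity at that price is the breakpoint.
EOQ at £14.20 = 2522.9 (feasible in tier 1): TC = 46,830×£14.20 + (46,830/2522.9)×193 + (2522.9/2)×0.20×£14.20 = £672,150.98.
EOQ at £12.94 = 2642.9 (feasible in tier 2): TC = 46,830×£12.94 + (46,830/2642.9)×193 + (2642.9/2)×0.20×£12.94 = £612,819.91.
EOQ at £12.83 = 2654.2 < 60000, so use break Q=60000: TC = 46,830×£12.83 + (46,830/60000.0)×193 + (60000.0/2)×0.20×£12.83 = £677,959.54.
Lowest total cost among the candidates is at Q = 2642.9.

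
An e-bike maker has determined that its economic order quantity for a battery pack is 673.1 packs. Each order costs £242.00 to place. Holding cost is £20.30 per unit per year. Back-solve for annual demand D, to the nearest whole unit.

Squaring Q* = √(2DS/H) gives Q*² = 2DS/H.
From Q* = √(2DS/H): D = Q*²H / (2S) = 673.1² × 20.3 / (2 × 242) = 19002.461.

D ≈ 19,002 packs per year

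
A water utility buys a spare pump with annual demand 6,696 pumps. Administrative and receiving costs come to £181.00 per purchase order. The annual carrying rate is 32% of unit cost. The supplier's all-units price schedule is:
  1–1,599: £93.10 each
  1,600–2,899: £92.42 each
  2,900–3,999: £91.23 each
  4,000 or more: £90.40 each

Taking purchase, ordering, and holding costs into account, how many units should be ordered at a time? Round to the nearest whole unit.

Q* ≈ 285 pumps

Holding cost per unit per year at price C is H = 0.32·C.
Evaluate total cost at each tier's feasible EOQ or, if the EOQ is below the tier, at the tier's minimum quantity.
EOQ at £93.10 = 285.2 (feasible in tier 1): TC = 6,696×£93.10 + (6,696/285.2)×181 + (285.2/2)×0.32×£93.10 = £631,895.50.
EOQ at £92.42 = 286.3 < 1600, so use break Q=1600: TC = 6,696×£92.42 + (6,696/1600.0)×181 + (1600.0/2)×0.32×£92.42 = £643,261.33.
EOQ at £91.23 = 288.1 < 2900, so use break Q=2900: TC = 6,696×£91.23 + (6,696/2900.0)×181 + (2900.0/2)×0.32×£91.23 = £653,624.72.
EOQ at £90.40 = 289.5 < 4000, so use break Q=4000: TC = 6,696×£90.40 + (6,696/4000.0)×181 + (4000.0/2)×0.32×£90.40 = £663,477.39.
Lowest total cost is £631,895.50 at Q = 285.2.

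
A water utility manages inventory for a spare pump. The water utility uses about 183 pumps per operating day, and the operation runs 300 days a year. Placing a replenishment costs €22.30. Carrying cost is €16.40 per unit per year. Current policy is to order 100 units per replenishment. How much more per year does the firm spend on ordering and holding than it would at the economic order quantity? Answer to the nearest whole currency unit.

Annual demand D = 183 × 300 = 54,900.
EOQ = √(2DS/H) = √(2 × 54,900 × 22.3 / 16.4) ≈ 386.40.
Cost at Q* = (D/Q*)S + (Q*/2)H = √(2DSH) ≈ €6,336.88.
Cost at Q = 100: (54,900/100)×22.3 + (100/2)×16.4 = €12,242.70 + €820.00 = €13,062.70.
Excess = €13,062.70 − €6,336.88 = €6,725.82.

Extra cost ≈ €6,726 per year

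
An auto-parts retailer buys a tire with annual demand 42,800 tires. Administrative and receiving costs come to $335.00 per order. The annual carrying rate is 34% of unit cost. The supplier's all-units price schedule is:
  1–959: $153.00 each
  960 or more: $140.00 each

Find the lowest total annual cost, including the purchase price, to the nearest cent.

Holding cost per unit per year at price C is H = 0.34·C.
Evaluate total cost at each tier's feasible EOQ or, if the EOQ is below the tier, at the tier's minimum quantity.
EOQ at $153.00 = 742.5 (feasible in tier 1): TC = 42,800×$153.00 + (42,800/742.5)×335 + (742.5/2)×0.34×$153.00 = $6,587,022.86.
EOQ at $140.00 = 776.2 < 960, so use break Q=960: TC = 42,800×$140.00 + (42,800/960.0)×335 + (960.0/2)×0.34×$140.00 = $6,029,783.42.
Lowest total cost among the candidates is at Q = 960.0.

TC* ≈ $6,029,783.42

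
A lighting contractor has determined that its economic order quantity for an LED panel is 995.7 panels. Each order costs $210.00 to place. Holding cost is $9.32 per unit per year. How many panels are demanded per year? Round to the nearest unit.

Squaring Q* = √(2DS/H) gives Q*² = 2DS/H.
From Q* = √(2DS/H): D = Q*²H / (2S) = 995.7² × 9.32 / (2 × 210) = 22000.048.

D ≈ 22,000 panels per year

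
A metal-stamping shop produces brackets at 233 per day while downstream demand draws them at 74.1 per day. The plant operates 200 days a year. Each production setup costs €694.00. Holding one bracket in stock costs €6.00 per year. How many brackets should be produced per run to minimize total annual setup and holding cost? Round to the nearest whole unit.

Annual demand D = 74.1 × 200 = 14,820.
Production build-up factor (1 − d/p) = 1 − 74.1/233 = 0.6820.
Q* = √(2DS / (H(1 − d/p))) = √(2 × 14,820 × 694 / (6 × 0.6820)).
= √(20,570,160 / 4.0918) ≈ 2242.122.

Q* ≈ 2,242 brackets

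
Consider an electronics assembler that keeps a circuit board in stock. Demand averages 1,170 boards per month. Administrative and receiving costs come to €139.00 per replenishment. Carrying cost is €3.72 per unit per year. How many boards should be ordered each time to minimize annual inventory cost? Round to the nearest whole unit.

Q* ≈ 1,024 boards

Annual demand D = 1,170 × 12 = 14,040.
EOQ = √(2DS / H) = √(2 × 14,040 × 139 / 3.72).
= √(3,903,120 / 3.72) = √1,049,225.8065 ≈ 1024.317.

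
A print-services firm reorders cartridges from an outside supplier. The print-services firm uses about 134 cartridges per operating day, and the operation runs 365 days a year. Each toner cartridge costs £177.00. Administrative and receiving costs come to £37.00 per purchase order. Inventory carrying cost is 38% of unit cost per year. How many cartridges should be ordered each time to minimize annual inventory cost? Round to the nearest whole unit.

Annual demand D = 134 × 365 = 48,910.
Holding cost H = 0.38 × £177.00 = £67.2600 per unit per year.
EOQ = √(2DS / H) = √(2 × 48,910 × 37 / 67.26).
= √(3,619,340 / 67.26) = √53,811.1805 ≈ 231.972.

Q* ≈ 232 cartridges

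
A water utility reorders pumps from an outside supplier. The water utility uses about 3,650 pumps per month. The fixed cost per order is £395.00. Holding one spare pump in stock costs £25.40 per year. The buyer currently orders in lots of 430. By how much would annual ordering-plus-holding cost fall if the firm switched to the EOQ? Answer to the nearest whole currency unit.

Extra cost ≈ £16,050 per year

Annual demand D = 3,650 × 12 = 43,800.
EOQ = √(2DS/H) = √(2 × 43,800 × 395 / 25.4) ≈ 1167.17.
Cost at Q* = (D/Q*)S + (Q*/2)H = √(2DSH) ≈ £29,646.09.
Cost at Q = 430: (43,800/430)×395 + (430/2)×25.4 = £40,234.88 + £5,461.00 = £45,695.88.
Excess = £45,695.88 − £29,646.09 = £16,049.79.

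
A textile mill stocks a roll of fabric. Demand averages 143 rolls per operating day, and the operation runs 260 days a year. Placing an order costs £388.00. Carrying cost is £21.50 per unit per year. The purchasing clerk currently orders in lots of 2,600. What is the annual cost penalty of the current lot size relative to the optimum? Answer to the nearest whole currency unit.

Extra cost ≈ £8,592 per year

Annual demand D = 143 × 260 = 37,180.
EOQ = √(2DS/H) = √(2 × 37,180 × 388 / 21.5) ≈ 1158.42.
Cost at Q* = (D/Q*)S + (Q*/2)H = √(2DSH) ≈ £24,906.05.
Cost at Q = 2,600: (37,180/2,600)×388 + (2,600/2)×21.5 = £5,548.40 + £27,950.00 = £33,498.40.
Excess = £33,498.40 − £24,906.05 = £8,592.35.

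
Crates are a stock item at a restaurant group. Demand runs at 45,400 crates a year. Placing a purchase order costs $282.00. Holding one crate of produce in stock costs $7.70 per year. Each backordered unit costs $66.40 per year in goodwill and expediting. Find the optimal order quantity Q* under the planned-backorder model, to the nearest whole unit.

Q* ≈ 1,926 crates

With planned backorders, Q* = √(2DS/H) · √((H+B)/B).
√(2DS/H) = √(2 × 45,400 × 282 / 7.7) = 1823.569.
√((H+B)/B) = √((7.7+66.4)/66.4) = 1.0564.
Q* ≈ 1926.403.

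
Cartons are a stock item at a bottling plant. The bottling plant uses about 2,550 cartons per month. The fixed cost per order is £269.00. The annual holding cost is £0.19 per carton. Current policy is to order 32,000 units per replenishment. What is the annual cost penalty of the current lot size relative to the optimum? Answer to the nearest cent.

Annual demand D = 2,550 × 12 = 30,600.
EOQ = √(2DS/H) = √(2 × 30,600 × 269 / 0.19) ≈ 9308.40.
Cost at Q* = (D/Q*)S + (Q*/2)H = √(2DSH) ≈ £1,768.60.
Cost at Q = 32,000: (30,600/32,000)×269 + (32,000/2)×0.19 = £257.23 + £3,040.00 = £3,297.23.
Excess = £3,297.23 − £1,768.60 = £1,528.64.

Extra cost ≈ £1,528.64 per year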